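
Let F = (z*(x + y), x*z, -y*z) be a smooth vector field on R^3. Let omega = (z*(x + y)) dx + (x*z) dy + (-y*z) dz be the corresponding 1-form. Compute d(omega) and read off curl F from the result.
d(omega) = (-x - z) dy ∧ dz + (x + y) dz ∧ dx + (0) dx ∧ dy; curl F = (-x - z, x + y, 0)

d omega = sum_{i<j} (∂f_j/∂x_i - ∂f_i/∂x_j) dx_i ∧ dx_j. Under the identification (dy ∧ dz, dz ∧ dx, dx ∧ dy) ↔ (e_x, e_y, e_z), the coefficients are exactly the components of curl F. Compute:
  ∂R/∂y - ∂Q/∂z = (-z) - (x) = -x - z
  ∂P/∂z - ∂R/∂x = (x + y) - (0) = x + y
  ∂Q/∂x - ∂P/∂y = (z) - (z) = 0.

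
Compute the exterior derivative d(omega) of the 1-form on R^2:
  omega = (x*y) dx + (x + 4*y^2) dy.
d(omega) = (1 - x) dx ∧ dy

For a 1-form omega = sum_i f_i dx_i, the exterior derivative is
  d(omega) = sum_{i < j} (∂f_j/∂x_i - ∂f_i/∂x_j) dx_i ∧ dx_j.
  coefficient of dx ∧ dy: ∂f_2/∂x - ∂f_1/∂y = ∂(x + 4*y^2)/∂x - ∂(x*y)/∂y = 1 - x
Assembling: d(omega) = (1 - x) dx ∧ dy.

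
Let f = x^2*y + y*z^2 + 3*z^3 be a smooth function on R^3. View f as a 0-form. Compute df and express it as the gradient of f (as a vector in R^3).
df = (2*x*y) dx + (x^2 + z^2) dy + (z*(2*y + 9*z)) dz; grad f = (2*x*y, x^2 + z^2, z*(2*y + 9*z))

For a 0-form f, d f = (∂f/∂x) dx + (∂f/∂y) dy + (∂f/∂z) dz. The components of the vector representation are exactly the entries of grad f in Cartesian coordinates:
  ∂f/∂x = 2*x*y
  ∂f/∂y = x^2 + z^2
  ∂f/∂z = z*(2*y + 9*z).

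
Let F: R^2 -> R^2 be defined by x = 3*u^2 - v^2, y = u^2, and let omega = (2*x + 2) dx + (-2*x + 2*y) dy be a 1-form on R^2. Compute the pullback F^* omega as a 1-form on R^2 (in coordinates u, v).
F^* omega = (4*u*(7*u^2 - 2*v^2 + 3)) du + (4*v*(-3*u^2 + v^2 - 1)) dv

Using F^*(f dg) = (f ∘ F) d(g ∘ F), substitute each coordinate x_i by F_i(u, v) in f_i, and replace dx_i by d F_i = (∂F_i/∂u) du + (∂F_i/∂v) dv.
  For the x component: f_1(F) = 6*u^2 - 2*v^2 + 2; d F_1 = (6*u) du + (-2*v) dv
  For the y component: f_2(F) = -4*u^2 + 2*v^2; d F_2 = (2*u) du + (0) dv
Combining and collecting du, dv coefficients:
  coeff of du: 4*u*(7*u^2 - 2*v^2 + 3)
  coeff of dv: 4*v*(-3*u^2 + v^2 - 1)
F^* omega = (4*u*(7*u^2 - 2*v^2 + 3)) du + (4*v*(-3*u^2 + v^2 - 1)) dv.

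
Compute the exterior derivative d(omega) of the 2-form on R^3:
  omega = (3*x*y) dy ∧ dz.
d(omega) = (3*y) dx ∧ dy ∧ dz

For a 2-form omega = sum_{i<j} g_{ij} dx_i ∧ dx_j, the exterior derivative is
  d(omega) = sum_{i<j} d(g_{ij}) ∧ dx_i ∧ dx_j = sum_{i<j, k} (∂g_{ij}/∂x_k) dx_k ∧ dx_i ∧ dx_j.
Expand each term, using dx_k ∧ dx_i ∧ dx_j = sgn(permutation) dx_{(a)} ∧ dx_{(b)} ∧ dx_{(c)} with (a < b < c) sorted:
  d(3*x*y) includes (∂/∂x)(3*x*y) dx = (3*y) dx, which multiplied by dy ∧ dz gives (3*y) dx ∧ dy ∧ dz
Collecting like 3-forms: d(omega) = (3*y) dx ∧ dy ∧ dz.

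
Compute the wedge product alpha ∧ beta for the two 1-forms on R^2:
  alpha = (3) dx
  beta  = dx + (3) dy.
alpha ∧ beta = (9) dx ∧ dy

Distribute the wedge, using dx_i ∧ dx_j = -dx_j ∧ dx_i and dx_i ∧ dx_i = 0. For each pair (i, j) with i < j, the coefficient of dx_i ∧ dx_j in alpha ∧ beta is (alpha_i * beta_j - alpha_j * beta_i). Collecting: alpha ∧ beta = (9) dx ∧ dy.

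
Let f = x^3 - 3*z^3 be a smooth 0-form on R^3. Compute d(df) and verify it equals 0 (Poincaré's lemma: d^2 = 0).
d(df) = 0

Step 1: df = sum_i (∂f/∂x_i) dx_i = (3*x^2) dx + (0) dy + (-9*z^2) dz.
Step 2: Apply d again. Using the 1-form formula, the coefficient of dx ∧ dy in d(df) is ∂^2 f/∂x ∂y - ∂^2 f/∂y ∂x = (0) - (0) = 0 (equality of mixed partials for smooth f).
Similarly for dx ∧ dz and dy ∧ dz — all coefficients vanish. So d(df) = 0.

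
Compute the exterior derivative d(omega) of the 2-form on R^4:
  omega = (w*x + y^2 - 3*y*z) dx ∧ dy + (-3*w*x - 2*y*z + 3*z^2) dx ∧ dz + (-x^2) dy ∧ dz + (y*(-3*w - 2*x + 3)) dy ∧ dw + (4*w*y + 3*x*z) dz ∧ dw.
d(omega) = (-2*x - 3*y + 2*z) dx ∧ dy ∧ dz + (x - 2*y) dx ∧ dy ∧ dw + (-3*x + 3*z) dx ∧ dz ∧ dw + (4*w) dy ∧ dz ∧ dw

For a 2-form omega = sum_{i<j} g_{ij} dx_i ∧ dx_j, the exterior derivative is
  d(omega) = sum_{i<j} d(g_{ij}) ∧ dx_i ∧ dx_j = sum_{i<j, k} (∂g_{ij}/∂x_k) dx_k ∧ dx_i ∧ dx_j.
Expand each term, using dx_k ∧ dx_i ∧ dx_j = sgn(permutation) dx_{(a)} ∧ dx_{(b)} ∧ dx_{(c)} with (a < b < c) sorted:
  d(w*x + y^2 - 3*y*z) includes (∂/∂z)(w*x + y^2 - 3*y*z) dz = (-3*y) dz, which multiplied by dx ∧ dy gives (-3*y) dx ∧ dy ∧ dz
  d(w*x + y^2 - 3*y*z) includes (∂/∂w)(w*x + y^2 - 3*y*z) dw = (x) dw, which multiplied by dx ∧ dy gives (x) dx ∧ dy ∧ dw
  d(-3*w*x - 2*y*z + 3*z^2) includes (∂/∂y)(-3*w*x - 2*y*z + 3*z^2) dy = (-2*z) dy, which multiplied by dx ∧ dz gives (2*z) dx ∧ dy ∧ dz
  d(-3*w*x - 2*y*z + 3*z^2) includes (∂/∂w)(-3*w*x - 2*y*z + 3*z^2) dw = (-3*x) dw, which multiplied by dx ∧ dz gives (-3*x) dx ∧ dz ∧ dw
  d(-x^2) includes (∂/∂x)(-x^2) dx = (-2*x) dx, which multiplied by dy ∧ dz gives (-2*x) dx ∧ dy ∧ dz
  d(y*(-3*w - 2*x + 3)) includes (∂/∂x)(y*(-3*w - 2*x + 3)) dx = (-2*y) dx, which multiplied by dy ∧ dw gives (-2*y) dx ∧ dy ∧ dw
  d(4*w*y + 3*x*z) includes (∂/∂x)(4*w*y + 3*x*z) dx = (3*z) dx, which multiplied by dz ∧ dw gives (3*z) dx ∧ dz ∧ dw
  d(4*w*y + 3*x*z) includes (∂/∂y)(4*w*y + 3*x*z) dy = (4*w) dy, which multiplied by dz ∧ dw gives (4*w) dy ∧ dz ∧ dw
Collecting like 3-forms: d(omega) = (-2*x - 3*y + 2*z) dx ∧ dy ∧ dz + (x - 2*y) dx ∧ dy ∧ dw + (-3*x + 3*z) dx ∧ dz ∧ dw + (4*w) dy ∧ dz ∧ dw.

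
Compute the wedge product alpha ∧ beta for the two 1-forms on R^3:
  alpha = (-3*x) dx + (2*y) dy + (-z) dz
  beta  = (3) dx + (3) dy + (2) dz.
alpha ∧ beta = (-9*x - 6*y) dx ∧ dy + (-6*x + 3*z) dx ∧ dz + (4*y + 3*z) dy ∧ dz

Distribute the wedge, using dx_i ∧ dx_j = -dx_j ∧ dx_i and dx_i ∧ dx_i = 0. For each pair (i, j) with i < j, the coefficient of dx_i ∧ dx_j in alpha ∧ beta is (alpha_i * beta_j - alpha_j * beta_i). Collecting: alpha ∧ beta = (-9*x - 6*y) dx ∧ dy + (-6*x + 3*z) dx ∧ dz + (4*y + 3*z) dy ∧ dz.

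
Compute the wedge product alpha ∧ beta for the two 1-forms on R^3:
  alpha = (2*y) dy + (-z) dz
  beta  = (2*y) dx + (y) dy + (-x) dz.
alpha ∧ beta = (-4*y^2) dx ∧ dy + (y*(-2*x + z)) dy ∧ dz + (2*y*z) dx ∧ dz

Distribute the wedge, using dx_i ∧ dx_j = -dx_j ∧ dx_i and dx_i ∧ dx_i = 0. For each pair (i, j) with i < j, the coefficient of dx_i ∧ dx_j in alpha ∧ beta is (alpha_i * beta_j - alpha_j * beta_i). Collecting: alpha ∧ beta = (-4*y^2) dx ∧ dy + (y*(-2*x + z)) dy ∧ dz + (2*y*z) dx ∧ dz.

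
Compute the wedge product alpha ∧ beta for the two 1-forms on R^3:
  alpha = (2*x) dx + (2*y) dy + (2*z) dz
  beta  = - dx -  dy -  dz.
alpha ∧ beta = (-2*x + 2*y) dx ∧ dy + (-2*x + 2*z) dx ∧ dz + (-2*y + 2*z) dy ∧ dz

Distribute the wedge, using dx_i ∧ dx_j = -dx_j ∧ dx_i and dx_i ∧ dx_i = 0. For each pair (i, j) with i < j, the coefficient of dx_i ∧ dx_j in alpha ∧ beta is (alpha_i * beta_j - alpha_j * beta_i). Collecting: alpha ∧ beta = (-2*x + 2*y) dx ∧ dy + (-2*x + 2*z) dx ∧ dz + (-2*y + 2*z) dy ∧ dz.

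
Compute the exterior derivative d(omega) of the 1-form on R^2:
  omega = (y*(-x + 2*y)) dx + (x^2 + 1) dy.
d(omega) = (3*x - 4*y) dx ∧ dy

For a 1-form omega = sum_i f_i dx_i, the exterior derivative is
  d(omega) = sum_{i < j} (∂f_j/∂x_i - ∂f_i/∂x_j) dx_i ∧ dx_j.
  coefficient of dx ∧ dy: ∂f_2/∂x - ∂f_1/∂y = ∂(x^2 + 1)/∂x - ∂(y*(-x + 2*y))/∂y = 3*x - 4*y
Assembling: d(omega) = (3*x - 4*y) dx ∧ dy.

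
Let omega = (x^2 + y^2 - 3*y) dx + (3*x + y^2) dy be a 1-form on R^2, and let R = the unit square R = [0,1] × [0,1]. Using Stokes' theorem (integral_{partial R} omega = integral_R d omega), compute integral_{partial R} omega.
integral_(partial R) omega = 5

Stokes: integral_partial_R omega = integral_R d omega with d omega = (∂Q/∂x - ∂P/∂y) dx ∧ dy.
  ∂Q/∂x = 3
  ∂P/∂y = 2*y - 3
  integrand = ∂Q/∂x - ∂P/∂y = 6 - 2*y.
Integrating over R: integral_0^1 integral_0^1 (6 - 2*y) dx dy = 5.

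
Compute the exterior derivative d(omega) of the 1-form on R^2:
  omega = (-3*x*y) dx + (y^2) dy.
d(omega) = (3*x) dx ∧ dy

For a 1-form omega = sum_i f_i dx_i, the exterior derivative is
  d(omega) = sum_{i < j} (∂f_j/∂x_i - ∂f_i/∂x_j) dx_i ∧ dx_j.
  coefficient of dx ∧ dy: ∂f_2/∂x - ∂f_1/∂y = ∂(y^2)/∂x - ∂(-3*x*y)/∂y = 3*x
Assembling: d(omega) = (3*x) dx ∧ dy.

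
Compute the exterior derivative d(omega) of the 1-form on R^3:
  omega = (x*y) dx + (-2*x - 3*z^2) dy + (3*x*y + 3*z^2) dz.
d(omega) = (-x - 2) dx ∧ dy + (3*y) dx ∧ dz + (3*x + 6*z) dy ∧ dz

For a 1-form omega = sum_i f_i dx_i, the exterior derivative is
  d(omega) = sum_{i < j} (∂f_j/∂x_i - ∂f_i/∂x_j) dx_i ∧ dx_j.
  coefficient of dx ∧ dy: ∂f_2/∂x - ∂f_1/∂y = ∂(-2*x - 3*z^2)/∂x - ∂(x*y)/∂y = -x - 2
  coefficient of dx ∧ dz: ∂f_3/∂x - ∂f_1/∂z = ∂(3*x*y + 3*z^2)/∂x - ∂(x*y)/∂z = 3*y
  coefficient of dy ∧ dz: ∂f_3/∂y - ∂f_2/∂z = ∂(3*x*y + 3*z^2)/∂y - ∂(-2*x - 3*z^2)/∂z = 3*x + 6*z
Assembling: d(omega) = (-x - 2) dx ∧ dy + (3*y) dx ∧ dz + (3*x + 6*z) dy ∧ dz.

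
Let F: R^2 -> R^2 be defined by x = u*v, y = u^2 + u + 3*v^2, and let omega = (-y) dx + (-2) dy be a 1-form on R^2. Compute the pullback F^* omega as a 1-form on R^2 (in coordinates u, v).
F^* omega = (-u^2*v - u*v - 4*u - 3*v^3 - 2) du + (-u^3 - u^2 - 3*u*v^2 - 12*v) dv

Using F^*(f dg) = (f ∘ F) d(g ∘ F), substitute each coordinate x_i by F_i(u, v) in f_i, and replace dx_i by d F_i = (∂F_i/∂u) du + (∂F_i/∂v) dv.
  For the x component: f_1(F) = -u^2 - u - 3*v^2; d F_1 = (v) du + (u) dv
  For the y component: f_2(F) = -2; d F_2 = (2*u + 1) du + (6*v) dv
Combining and collecting du, dv coefficients:
  coeff of du: -u^2*v - u*v - 4*u - 3*v^3 - 2
  coeff of dv: -u^3 - u^2 - 3*u*v^2 - 12*v
F^* omega = (-u^2*v - u*v - 4*u - 3*v^3 - 2) du + (-u^3 - u^2 - 3*u*v^2 - 12*v) dv.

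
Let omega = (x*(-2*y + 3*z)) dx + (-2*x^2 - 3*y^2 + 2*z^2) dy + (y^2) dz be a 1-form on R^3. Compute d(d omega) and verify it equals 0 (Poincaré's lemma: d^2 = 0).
d(d omega) = 0

Step 1: d omega = sum_{i<j} (∂f_j/∂x_i - ∂f_i/∂x_j) dx_i ∧ dx_j:
  coeff of dx ∧ dy: -2*x
  coeff of dx ∧ dz: -3*x
  coeff of dy ∧ dz: 2*y - 4*z
Step 2: Apply d again to each 2-form coefficient. The only possible 3-form in R^3 is dx ∧ dy ∧ dz, with coefficient
  ∂(coeff of dy∧dz)/∂x - ∂(coeff of dx∧dz)/∂y + ∂(coeff of dx∧dy)/∂z
  = ∂/∂x (2*y - 4*z) - ∂/∂y (-3*x) + ∂/∂z (-2*x).
Each of these terms simplifies to sums of mixed partials that cancel in pairs. The result is 0 (by equality of mixed partials for smooth functions — Schwarz / Clairaut).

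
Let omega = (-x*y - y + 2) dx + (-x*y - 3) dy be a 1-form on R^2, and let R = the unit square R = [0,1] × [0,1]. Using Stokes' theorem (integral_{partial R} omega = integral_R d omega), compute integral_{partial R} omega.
integral_(partial R) omega = 1

Stokes: integral_partial_R omega = integral_R d omega with d omega = (∂Q/∂x - ∂P/∂y) dx ∧ dy.
  ∂Q/∂x = -y
  ∂P/∂y = -x - 1
  integrand = ∂Q/∂x - ∂P/∂y = x - y + 1.
Integrating over R: integral_0^1 integral_0^1 (x - y + 1) dx dy = 1.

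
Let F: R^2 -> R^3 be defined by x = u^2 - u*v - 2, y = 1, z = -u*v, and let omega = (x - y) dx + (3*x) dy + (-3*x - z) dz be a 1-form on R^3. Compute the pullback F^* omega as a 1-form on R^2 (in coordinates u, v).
F^* omega = (2*u^3 - 3*u*v^2 - 6*u - 3*v) du + (u*(2*u^2 - 3*u*v - 3)) dv

Using F^*(f dg) = (f ∘ F) d(g ∘ F), substitute each coordinate x_i by F_i(u, v) in f_i, and replace dx_i by d F_i = (∂F_i/∂u) du + (∂F_i/∂v) dv.
  For the x component: f_1(F) = u^2 - u*v - 3; d F_1 = (2*u - v) du + (-u) dv
  For the y component: f_2(F) = 3*u^2 - 3*u*v - 6; d F_2 = (0) du + (0) dv
  For the z component: f_3(F) = -3*u^2 + 4*u*v + 6; d F_3 = (-v) du + (-u) dv
Combining and collecting du, dv coefficients:
  coeff of du: 2*u^3 - 3*u*v^2 - 6*u - 3*v
  coeff of dv: u*(2*u^2 - 3*u*v - 3)
F^* omega = (2*u^3 - 3*u*v^2 - 6*u - 3*v) du + (u*(2*u^2 - 3*u*v - 3)) dv.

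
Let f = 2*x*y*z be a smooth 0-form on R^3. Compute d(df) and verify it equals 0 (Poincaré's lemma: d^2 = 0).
d(df) = 0

Step 1: df = sum_i (∂f/∂x_i) dx_i = (2*y*z) dx + (2*x*z) dy + (2*x*y) dz.
Step 2: Apply d again. Using the 1-form formula, the coefficient of dx ∧ dy in d(df) is ∂^2 f/∂x ∂y - ∂^2 f/∂y ∂x = (2*z) - (2*z) = 0 (equality of mixed partials for smooth f).
Similarly for dx ∧ dz and dy ∧ dz — all coefficients vanish. So d(df) = 0.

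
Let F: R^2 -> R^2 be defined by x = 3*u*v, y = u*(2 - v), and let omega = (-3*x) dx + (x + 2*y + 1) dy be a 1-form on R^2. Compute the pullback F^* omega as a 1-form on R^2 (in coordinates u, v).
F^* omega = (-28*u*v^2 - 2*u*v + 8*u - v + 2) du + (u*(-28*u*v - 4*u - 1)) dv

Using F^*(f dg) = (f ∘ F) d(g ∘ F), substitute each coordinate x_i by F_i(u, v) in f_i, and replace dx_i by d F_i = (∂F_i/∂u) du + (∂F_i/∂v) dv.
  For the x component: f_1(F) = -9*u*v; d F_1 = (3*v) du + (3*u) dv
  For the y component: f_2(F) = u*v + 4*u + 1; d F_2 = (2 - v) du + (-u) dv
Combining and collecting du, dv coefficients:
  coeff of du: -28*u*v^2 - 2*u*v + 8*u - v + 2
  coeff of dv: u*(-28*u*v - 4*u - 1)
F^* omega = (-28*u*v^2 - 2*u*v + 8*u - v + 2) du + (u*(-28*u*v - 4*u - 1)) dv.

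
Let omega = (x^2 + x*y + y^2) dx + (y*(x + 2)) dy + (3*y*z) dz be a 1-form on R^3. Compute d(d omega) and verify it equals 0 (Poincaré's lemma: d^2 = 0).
d(d omega) = 0

Step 1: d omega = sum_{i<j} (∂f_j/∂x_i - ∂f_i/∂x_j) dx_i ∧ dx_j:
  coeff of dx ∧ dy: -x - y
  coeff of dx ∧ dz: 0
  coeff of dy ∧ dz: 3*z
Step 2: Apply d again to each 2-form coefficient. The only possible 3-form in R^3 is dx ∧ dy ∧ dz, with coefficient
  ∂(coeff of dy∧dz)/∂x - ∂(coeff of dx∧dz)/∂y + ∂(coeff of dx∧dy)/∂z
  = ∂/∂x (3*z) - ∂/∂y (0) + ∂/∂z (-x - y).
Each of these terms simplifies to sums of mixed partials that cancel in pairs. The result is 0 (by equality of mixed partials for smooth functions — Schwarz / Clairaut).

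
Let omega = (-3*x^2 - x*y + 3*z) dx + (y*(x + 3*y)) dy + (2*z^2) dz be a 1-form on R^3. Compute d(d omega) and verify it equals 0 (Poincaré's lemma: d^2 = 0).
d(d omega) = 0

Step 1: d omega = sum_{i<j} (∂f_j/∂x_i - ∂f_i/∂x_j) dx_i ∧ dx_j:
  coeff of dx ∧ dy: x + y
  coeff of dx ∧ dz: -3
  coeff of dy ∧ dz: 0
Step 2: Apply d again to each 2-form coefficient. The only possible 3-form in R^3 is dx ∧ dy ∧ dz, with coefficient
  ∂(coeff of dy∧dz)/∂x - ∂(coeff of dx∧dz)/∂y + ∂(coeff of dx∧dy)/∂z
  = ∂/∂x (0) - ∂/∂y (-3) + ∂/∂z (x + y).
Each of these terms simplifies to sums of mixed partials that cancel in pairs. The result is 0 (by equality of mixed partials for smooth functions — Schwarz / Clairaut).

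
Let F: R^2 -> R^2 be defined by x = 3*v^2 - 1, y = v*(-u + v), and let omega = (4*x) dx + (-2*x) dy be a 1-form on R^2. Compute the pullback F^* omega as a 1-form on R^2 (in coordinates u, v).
F^* omega = (6*v^3 - 2*v) du + (6*u*v^2 - 2*u + 60*v^3 - 20*v) dv

Using F^*(f dg) = (f ∘ F) d(g ∘ F), substitute each coordinate x_i by F_i(u, v) in f_i, and replace dx_i by d F_i = (∂F_i/∂u) du + (∂F_i/∂v) dv.
  For the x component: f_1(F) = 12*v^2 - 4; d F_1 = (0) du + (6*v) dv
  For the y component: f_2(F) = 2 - 6*v^2; d F_2 = (-v) du + (-u + 2*v) dv
Combining and collecting du, dv coefficients:
  coeff of du: 6*v^3 - 2*v
  coeff of dv: 6*u*v^2 - 2*u + 60*v^3 - 20*v
F^* omega = (6*v^3 - 2*v) du + (6*u*v^2 - 2*u + 60*v^3 - 20*v) dv.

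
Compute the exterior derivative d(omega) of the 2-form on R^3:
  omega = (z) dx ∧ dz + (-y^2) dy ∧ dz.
d(omega) = 0

For a 2-form omega = sum_{i<j} g_{ij} dx_i ∧ dx_j, the exterior derivative is
  d(omega) = sum_{i<j} d(g_{ij}) ∧ dx_i ∧ dx_j = sum_{i<j, k} (∂g_{ij}/∂x_k) dx_k ∧ dx_i ∧ dx_j.
Expand each term, using dx_k ∧ dx_i ∧ dx_j = sgn(permutation) dx_{(a)} ∧ dx_{(b)} ∧ dx_{(c)} with (a < b < c) sorted:

Collecting like 3-forms: d(omega) = 0.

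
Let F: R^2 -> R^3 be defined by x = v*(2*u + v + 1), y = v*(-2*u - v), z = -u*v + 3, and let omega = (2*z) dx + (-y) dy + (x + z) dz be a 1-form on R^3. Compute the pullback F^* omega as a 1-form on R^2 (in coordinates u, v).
F^* omega = (v*(-9*u*v - 3*v^2 - v + 9)) du + (-9*u^2*v - 11*u*v^2 - 3*u*v + 9*u - 2*v^3 + 12*v + 6) dv

Using F^*(f dg) = (f ∘ F) d(g ∘ F), substitute each coordinate x_i by F_i(u, v) in f_i, and replace dx_i by d F_i = (∂F_i/∂u) du + (∂F_i/∂v) dv.
  For the x component: f_1(F) = -2*u*v + 6; d F_1 = (2*v) du + (2*u + 2*v + 1) dv
  For the y component: f_2(F) = v*(2*u + v); d F_2 = (-2*v) du + (-2*u - 2*v) dv
  For the z component: f_3(F) = u*v + v^2 + v + 3; d F_3 = (-v) du + (-u) dv
Combining and collecting du, dv coefficients:
  coeff of du: v*(-9*u*v - 3*v^2 - v + 9)
  coeff of dv: -9*u^2*v - 11*u*v^2 - 3*u*v + 9*u - 2*v^3 + 12*v + 6
F^* omega = (v*(-9*u*v - 3*v^2 - v + 9)) du + (-9*u^2*v - 11*u*v^2 - 3*u*v + 9*u - 2*v^3 + 12*v + 6) dv.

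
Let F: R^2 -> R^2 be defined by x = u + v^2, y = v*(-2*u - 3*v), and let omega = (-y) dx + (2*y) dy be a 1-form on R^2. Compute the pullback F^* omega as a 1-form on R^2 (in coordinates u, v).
F^* omega = (v*(8*u*v + 2*u + 12*v^2 + 3*v)) du + (2*v*(4*u^2 + 20*u*v + 21*v^2)) dv

Using F^*(f dg) = (f ∘ F) d(g ∘ F), substitute each coordinate x_i by F_i(u, v) in f_i, and replace dx_i by d F_i = (∂F_i/∂u) du + (∂F_i/∂v) dv.
  For the x component: f_1(F) = v*(2*u + 3*v); d F_1 = (1) du + (2*v) dv
  For the y component: f_2(F) = 2*v*(-2*u - 3*v); d F_2 = (-2*v) du + (-2*u - 6*v) dv
Combining and collecting du, dv coefficients:
  coeff of du: v*(8*u*v + 2*u + 12*v^2 + 3*v)
  coeff of dv: 2*v*(4*u^2 + 20*u*v + 21*v^2)
F^* omega = (v*(8*u*v + 2*u + 12*v^2 + 3*v)) du + (2*v*(4*u^2 + 20*u*v + 21*v^2)) dv.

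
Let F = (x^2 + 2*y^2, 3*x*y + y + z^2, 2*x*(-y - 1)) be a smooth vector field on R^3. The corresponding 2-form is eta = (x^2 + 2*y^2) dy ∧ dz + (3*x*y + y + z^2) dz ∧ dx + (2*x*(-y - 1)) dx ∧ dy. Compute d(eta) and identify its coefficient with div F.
d(eta) = (5*x + 1) dx ∧ dy ∧ dz; div F = 5*x + 1

For a 2-form in R^3 of the form above, applying d gives a 3-form with coefficient ∂P/∂x + ∂Q/∂y + ∂R/∂z:
  ∂P/∂x = 2*x
  ∂Q/∂y = 3*x + 1
  ∂R/∂z = 0
Sum = 5*x + 1, which is exactly div F.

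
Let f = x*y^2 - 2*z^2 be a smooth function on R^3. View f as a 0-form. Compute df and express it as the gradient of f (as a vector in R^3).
df = (y^2) dx + (2*x*y) dy + (-4*z) dz; grad f = (y^2, 2*x*y, -4*z)

For a 0-form f, d f = (∂f/∂x) dx + (∂f/∂y) dy + (∂f/∂z) dz. The components of the vector representation are exactly the entries of grad f in Cartesian coordinates:
  ∂f/∂x = y^2
  ∂f/∂y = 2*x*y
  ∂f/∂z = -4*z.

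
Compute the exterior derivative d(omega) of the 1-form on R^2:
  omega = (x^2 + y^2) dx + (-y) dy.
d(omega) = (-2*y) dx ∧ dy

For a 1-form omega = sum_i f_i dx_i, the exterior derivative is
  d(omega) = sum_{i < j} (∂f_j/∂x_i - ∂f_i/∂x_j) dx_i ∧ dx_j.
  coefficient of dx ∧ dy: ∂f_2/∂x - ∂f_1/∂y = ∂(-y)/∂x - ∂(x^2 + y^2)/∂y = -2*y
Assembling: d(omega) = (-2*y) dx ∧ dy.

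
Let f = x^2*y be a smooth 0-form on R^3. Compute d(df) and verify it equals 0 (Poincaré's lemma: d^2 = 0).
d(df) = 0

Step 1: df = sum_i (∂f/∂x_i) dx_i = (2*x*y) dx + (x^2) dy + (0) dz.
Step 2: Apply d again. Using the 1-form formula, the coefficient of dx ∧ dy in d(df) is ∂^2 f/∂x ∂y - ∂^2 f/∂y ∂x = (2*x) - (2*x) = 0 (equality of mixed partials for smooth f).
Similarly for dx ∧ dz and dy ∧ dz — all coefficients vanish. So d(df) = 0.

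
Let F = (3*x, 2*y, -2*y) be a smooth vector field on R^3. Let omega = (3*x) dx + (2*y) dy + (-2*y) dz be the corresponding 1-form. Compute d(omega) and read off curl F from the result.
d(omega) = (-2) dy ∧ dz + (0) dz ∧ dx + (0) dx ∧ dy; curl F = (-2, 0, 0)

d omega = sum_{i<j} (∂f_j/∂x_i - ∂f_i/∂x_j) dx_i ∧ dx_j. Under the identification (dy ∧ dz, dz ∧ dx, dx ∧ dy) ↔ (e_x, e_y, e_z), the coefficients are exactly the components of curl F. Compute:
  ∂R/∂y - ∂Q/∂z = (-2) - (0) = -2
  ∂P/∂z - ∂R/∂x = (0) - (0) = 0
  ∂Q/∂x - ∂P/∂y = (0) - (0) = 0.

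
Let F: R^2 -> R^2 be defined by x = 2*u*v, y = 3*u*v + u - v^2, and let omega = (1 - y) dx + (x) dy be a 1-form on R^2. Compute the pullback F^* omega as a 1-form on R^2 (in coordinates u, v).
F^* omega = (2*v*(v^2 + 1)) du + (2*u*(-u - v^2 + 1)) dv

Using F^*(f dg) = (f ∘ F) d(g ∘ F), substitute each coordinate x_i by F_i(u, v) in f_i, and replace dx_i by d F_i = (∂F_i/∂u) du + (∂F_i/∂v) dv.
  For the x component: f_1(F) = -3*u*v - u + v^2 + 1; d F_1 = (2*v) du + (2*u) dv
  For the y component: f_2(F) = 2*u*v; d F_2 = (3*v + 1) du + (3*u - 2*v) dv
Combining and collecting du, dv coefficients:
  coeff of du: 2*v*(v^2 + 1)
  coeff of dv: 2*u*(-u - v^2 + 1)
F^* omega = (2*v*(v^2 + 1)) du + (2*u*(-u - v^2 + 1)) dv.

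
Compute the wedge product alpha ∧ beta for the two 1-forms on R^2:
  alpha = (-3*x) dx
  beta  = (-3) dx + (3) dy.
alpha ∧ beta = (-9*x) dx ∧ dy

Distribute the wedge, using dx_i ∧ dx_j = -dx_j ∧ dx_i and dx_i ∧ dx_i = 0. For each pair (i, j) with i < j, the coefficient of dx_i ∧ dx_j in alpha ∧ beta is (alpha_i * beta_j - alpha_j * beta_i). Collecting: alpha ∧ beta = (-9*x) dx ∧ dy.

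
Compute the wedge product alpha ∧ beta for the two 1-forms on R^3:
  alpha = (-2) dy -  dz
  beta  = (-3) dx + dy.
alpha ∧ beta = (-6) dx ∧ dy + (-3) dx ∧ dz + (1) dy ∧ dz

Distribute the wedge, using dx_i ∧ dx_j = -dx_j ∧ dx_i and dx_i ∧ dx_i = 0. For each pair (i, j) with i < j, the coefficient of dx_i ∧ dx_j in alpha ∧ beta is (alpha_i * beta_j - alpha_j * beta_i). Collecting: alpha ∧ beta = (-6) dx ∧ dy + (-3) dx ∧ dz + (1) dy ∧ dz.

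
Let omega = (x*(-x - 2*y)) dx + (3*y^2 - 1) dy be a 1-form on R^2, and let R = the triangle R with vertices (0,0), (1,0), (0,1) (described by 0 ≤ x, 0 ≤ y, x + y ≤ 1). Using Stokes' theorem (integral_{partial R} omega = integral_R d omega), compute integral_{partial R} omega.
integral_(partial R) omega = 1/3

Stokes: integral_partial_R omega = integral_R d omega with d omega = (∂Q/∂x - ∂P/∂y) dx ∧ dy.
  ∂Q/∂x = 0
  ∂P/∂y = -2*x
  integrand = ∂Q/∂x - ∂P/∂y = 2*x.
Integrating over R: integral_0^1 integral_0^{1-x} (2*x) dy dx = 1/3.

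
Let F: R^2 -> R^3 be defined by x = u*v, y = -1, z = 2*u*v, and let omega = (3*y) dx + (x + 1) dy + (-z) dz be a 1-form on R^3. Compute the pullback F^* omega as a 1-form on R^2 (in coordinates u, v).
F^* omega = (v*(-4*u*v - 3)) du + (u*(-4*u*v - 3)) dv

Using F^*(f dg) = (f ∘ F) d(g ∘ F), substitute each coordinate x_i by F_i(u, v) in f_i, and replace dx_i by d F_i = (∂F_i/∂u) du + (∂F_i/∂v) dv.
  For the x component: f_1(F) = -3; d F_1 = (v) du + (u) dv
  For the y component: f_2(F) = u*v + 1; d F_2 = (0) du + (0) dv
  For the z component: f_3(F) = -2*u*v; d F_3 = (2*v) du + (2*u) dv
Combining and collecting du, dv coefficients:
  coeff of du: v*(-4*u*v - 3)
  coeff of dv: u*(-4*u*v - 3)
F^* omega = (v*(-4*u*v - 3)) du + (u*(-4*u*v - 3)) dv.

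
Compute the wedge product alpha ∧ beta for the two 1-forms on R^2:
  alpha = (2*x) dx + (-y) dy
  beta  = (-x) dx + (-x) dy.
alpha ∧ beta = (-x*(2*x + y)) dx ∧ dy

Distribute the wedge, using dx_i ∧ dx_j = -dx_j ∧ dx_i and dx_i ∧ dx_i = 0. For each pair (i, j) with i < j, the coefficient of dx_i ∧ dx_j in alpha ∧ beta is (alpha_i * beta_j - alpha_j * beta_i). Collecting: alpha ∧ beta = (-x*(2*x + y)) dx ∧ dy.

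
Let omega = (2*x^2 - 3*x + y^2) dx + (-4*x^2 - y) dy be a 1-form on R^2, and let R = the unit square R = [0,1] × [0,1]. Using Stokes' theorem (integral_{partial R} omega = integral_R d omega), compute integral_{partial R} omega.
integral_(partial R) omega = -5

Stokes: integral_partial_R omega = integral_R d omega with d omega = (∂Q/∂x - ∂P/∂y) dx ∧ dy.
  ∂Q/∂x = -8*x
  ∂P/∂y = 2*y
  integrand = ∂Q/∂x - ∂P/∂y = -8*x - 2*y.
Integrating over R: integral_0^1 integral_0^1 (-8*x - 2*y) dx dy = -5.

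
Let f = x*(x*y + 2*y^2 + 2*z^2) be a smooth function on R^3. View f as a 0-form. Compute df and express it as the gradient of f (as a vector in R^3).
df = (2*x*y + 2*y^2 + 2*z^2) dx + (x*(x + 4*y)) dy + (4*x*z) dz; grad f = (2*x*y + 2*y^2 + 2*z^2, x*(x + 4*y), 4*x*z)

For a 0-form f, d f = (∂f/∂x) dx + (∂f/∂y) dy + (∂f/∂z) dz. The components of the vector representation are exactly the entries of grad f in Cartesian coordinates:
  ∂f/∂x = 2*x*y + 2*y^2 + 2*z^2
  ∂f/∂y = x*(x + 4*y)
  ∂f/∂z = 4*x*z.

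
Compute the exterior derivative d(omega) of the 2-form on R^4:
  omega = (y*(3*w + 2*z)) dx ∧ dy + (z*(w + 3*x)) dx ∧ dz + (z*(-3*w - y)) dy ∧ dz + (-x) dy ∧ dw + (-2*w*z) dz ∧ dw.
d(omega) = (2*y) dx ∧ dy ∧ dz + (3*y - 1) dx ∧ dy ∧ dw + (z) dx ∧ dz ∧ dw + (-3*z) dy ∧ dz ∧ dw

For a 2-form omega = sum_{i<j} g_{ij} dx_i ∧ dx_j, the exterior derivative is
  d(omega) = sum_{i<j} d(g_{ij}) ∧ dx_i ∧ dx_j = sum_{i<j, k} (∂g_{ij}/∂x_k) dx_k ∧ dx_i ∧ dx_j.
Expand each term, using dx_k ∧ dx_i ∧ dx_j = sgn(permutation) dx_{(a)} ∧ dx_{(b)} ∧ dx_{(c)} with (a < b < c) sorted:
  d(y*(3*w + 2*z)) includes (∂/∂z)(y*(3*w + 2*z)) dz = (2*y) dz, which multiplied by dx ∧ dy gives (2*y) dx ∧ dy ∧ dz
  d(y*(3*w + 2*z)) includes (∂/∂w)(y*(3*w + 2*z)) dw = (3*y) dw, which multiplied by dx ∧ dy gives (3*y) dx ∧ dy ∧ dw
  d(z*(w + 3*x)) includes (∂/∂w)(z*(w + 3*x)) dw = (z) dw, which multiplied by dx ∧ dz gives (z) dx ∧ dz ∧ dw
  d(z*(-3*w - y)) includes (∂/∂w)(z*(-3*w - y)) dw = (-3*z) dw, which multiplied by dy ∧ dz gives (-3*z) dy ∧ dz ∧ dw
  d(-x) includes (∂/∂x)(-x) dx = (-1) dx, which multiplied by dy ∧ dw gives (-1) dx ∧ dy ∧ dw
Collecting like 3-forms: d(omega) = (2*y) dx ∧ dy ∧ dz + (3*y - 1) dx ∧ dy ∧ dw + (z) dx ∧ dz ∧ dw + (-3*z) dy ∧ dz ∧ dw.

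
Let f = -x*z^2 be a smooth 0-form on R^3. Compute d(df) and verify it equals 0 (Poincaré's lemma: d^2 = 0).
d(df) = 0

Step 1: df = sum_i (∂f/∂x_i) dx_i = (-z^2) dx + (0) dy + (-2*x*z) dz.
Step 2: Apply d again. Using the 1-form formula, the coefficient of dx ∧ dy in d(df) is ∂^2 f/∂x ∂y - ∂^2 f/∂y ∂x = (0) - (0) = 0 (equality of mixed partials for smooth f).
Similarly for dx ∧ dz and dy ∧ dz — all coefficients vanish. So d(df) = 0.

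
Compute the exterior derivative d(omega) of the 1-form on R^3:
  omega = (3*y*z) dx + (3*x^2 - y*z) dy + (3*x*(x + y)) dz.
d(omega) = (6*x - 3*z) dx ∧ dy + (6*x) dx ∧ dz + (3*x + y) dy ∧ dz

For a 1-form omega = sum_i f_i dx_i, the exterior derivative is
  d(omega) = sum_{i < j} (∂f_j/∂x_i - ∂f_i/∂x_j) dx_i ∧ dx_j.
  coefficient of dx ∧ dy: ∂f_2/∂x - ∂f_1/∂y = ∂(3*x^2 - y*z)/∂x - ∂(3*y*z)/∂y = 6*x - 3*z
  coefficient of dx ∧ dz: ∂f_3/∂x - ∂f_1/∂z = ∂(3*x*(x + y))/∂x - ∂(3*y*z)/∂z = 6*x
  coefficient of dy ∧ dz: ∂f_3/∂y - ∂f_2/∂z = ∂(3*x*(x + y))/∂y - ∂(3*x^2 - y*z)/∂z = 3*x + y
Assembling: d(omega) = (6*x - 3*z) dx ∧ dy + (6*x) dx ∧ dz + (3*x + y) dy ∧ dz.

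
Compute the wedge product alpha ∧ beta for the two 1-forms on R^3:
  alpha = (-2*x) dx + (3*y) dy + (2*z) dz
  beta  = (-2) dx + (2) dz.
alpha ∧ beta = (-4*x + 4*z) dx ∧ dz + (6*y) dx ∧ dy + (6*y) dy ∧ dz

Distribute the wedge, using dx_i ∧ dx_j = -dx_j ∧ dx_i and dx_i ∧ dx_i = 0. For each pair (i, j) with i < j, the coefficient of dx_i ∧ dx_j in alpha ∧ beta is (alpha_i * beta_j - alpha_j * beta_i). Collecting: alpha ∧ beta = (-4*x + 4*z) dx ∧ dz + (6*y) dx ∧ dy + (6*y) dy ∧ dz.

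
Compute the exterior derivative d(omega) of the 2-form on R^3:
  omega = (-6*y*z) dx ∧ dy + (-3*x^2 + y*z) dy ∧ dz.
d(omega) = (-6*x - 6*y) dx ∧ dy ∧ dz

For a 2-form omega = sum_{i<j} g_{ij} dx_i ∧ dx_j, the exterior derivative is
  d(omega) = sum_{i<j} d(g_{ij}) ∧ dx_i ∧ dx_j = sum_{i<j, k} (∂g_{ij}/∂x_k) dx_k ∧ dx_i ∧ dx_j.
Expand each term, using dx_k ∧ dx_i ∧ dx_j = sgn(permutation) dx_{(a)} ∧ dx_{(b)} ∧ dx_{(c)} with (a < b < c) sorted:
  d(-6*y*z) includes (∂/∂z)(-6*y*z) dz = (-6*y) dz, which multiplied by dx ∧ dy gives (-6*y) dx ∧ dy ∧ dz
  d(-3*x^2 + y*z) includes (∂/∂x)(-3*x^2 + y*z) dx = (-6*x) dx, which multiplied by dy ∧ dz gives (-6*x) dx ∧ dy ∧ dz
Collecting like 3-forms: d(omega) = (-6*x - 6*y) dx ∧ dy ∧ dz.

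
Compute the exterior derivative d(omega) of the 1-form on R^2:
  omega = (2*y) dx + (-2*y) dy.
d(omega) = (-2) dx ∧ dy

For a 1-form omega = sum_i f_i dx_i, the exterior derivative is
  d(omega) = sum_{i < j} (∂f_j/∂x_i - ∂f_i/∂x_j) dx_i ∧ dx_j.
  coefficient of dx ∧ dy: ∂f_2/∂x - ∂f_1/∂y = ∂(-2*y)/∂x - ∂(2*y)/∂y = -2
Assembling: d(omega) = (-2) dx ∧ dy.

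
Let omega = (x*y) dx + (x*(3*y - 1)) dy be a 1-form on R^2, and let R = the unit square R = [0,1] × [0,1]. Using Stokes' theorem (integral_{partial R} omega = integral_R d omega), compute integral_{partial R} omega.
integral_(partial R) omega = 0

Stokes: integral_partial_R omega = integral_R d omega with d omega = (∂Q/∂x - ∂P/∂y) dx ∧ dy.
  ∂Q/∂x = 3*y - 1
  ∂P/∂y = x
  integrand = ∂Q/∂x - ∂P/∂y = -x + 3*y - 1.
Integrating over R: integral_0^1 integral_0^1 (-x + 3*y - 1) dx dy = 0.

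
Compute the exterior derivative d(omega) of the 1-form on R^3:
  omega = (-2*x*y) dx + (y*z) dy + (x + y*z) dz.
d(omega) = (2*x) dx ∧ dy + (1) dx ∧ dz + (-y + z) dy ∧ dz

For a 1-form omega = sum_i f_i dx_i, the exterior derivative is
  d(omega) = sum_{i < j} (∂f_j/∂x_i - ∂f_i/∂x_j) dx_i ∧ dx_j.
  coefficient of dx ∧ dy: ∂f_2/∂x - ∂f_1/∂y = ∂(y*z)/∂x - ∂(-2*x*y)/∂y = 2*x
  coefficient of dx ∧ dz: ∂f_3/∂x - ∂f_1/∂z = ∂(x + y*z)/∂x - ∂(-2*x*y)/∂z = 1
  coefficient of dy ∧ dz: ∂f_3/∂y - ∂f_2/∂z = ∂(x + y*z)/∂y - ∂(y*z)/∂z = -y + z
Assembling: d(omega) = (2*x) dx ∧ dy + (1) dx ∧ dz + (-y + z) dy ∧ dz.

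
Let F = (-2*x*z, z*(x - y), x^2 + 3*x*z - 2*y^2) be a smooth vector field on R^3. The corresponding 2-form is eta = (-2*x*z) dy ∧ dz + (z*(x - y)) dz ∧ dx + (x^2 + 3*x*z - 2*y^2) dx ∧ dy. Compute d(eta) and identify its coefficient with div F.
d(eta) = (3*x - 3*z) dx ∧ dy ∧ dz; div F = 3*x - 3*z

For a 2-form in R^3 of the form above, applying d gives a 3-form with coefficient ∂P/∂x + ∂Q/∂y + ∂R/∂z:
  ∂P/∂x = -2*z
  ∂Q/∂y = -z
  ∂R/∂z = 3*x
Sum = 3*x - 3*z, which is exactly div F.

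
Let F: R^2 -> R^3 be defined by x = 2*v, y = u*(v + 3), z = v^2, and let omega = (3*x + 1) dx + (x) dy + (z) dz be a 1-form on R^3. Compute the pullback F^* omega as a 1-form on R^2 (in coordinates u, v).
F^* omega = (2*v*(v + 3)) du + (2*u*v + 2*v^3 + 12*v + 2) dv

Using F^*(f dg) = (f ∘ F) d(g ∘ F), substitute each coordinate x_i by F_i(u, v) in f_i, and replace dx_i by d F_i = (∂F_i/∂u) du + (∂F_i/∂v) dv.
  For the x component: f_1(F) = 6*v + 1; d F_1 = (0) du + (2) dv
  For the y component: f_2(F) = 2*v; d F_2 = (v + 3) du + (u) dv
  For the z component: f_3(F) = v^2; d F_3 = (0) du + (2*v) dv
Combining and collecting du, dv coefficients:
  coeff of du: 2*v*(v + 3)
  coeff of dv: 2*u*v + 2*v^3 + 12*v + 2
F^* omega = (2*v*(v + 3)) du + (2*u*v + 2*v^3 + 12*v + 2) dv.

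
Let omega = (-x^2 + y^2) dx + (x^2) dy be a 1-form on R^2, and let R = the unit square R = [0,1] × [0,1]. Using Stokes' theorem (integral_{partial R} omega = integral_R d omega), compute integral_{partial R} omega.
integral_(partial R) omega = 0

Stokes: integral_partial_R omega = integral_R d omega with d omega = (∂Q/∂x - ∂P/∂y) dx ∧ dy.
  ∂Q/∂x = 2*x
  ∂P/∂y = 2*y
  integrand = ∂Q/∂x - ∂P/∂y = 2*x - 2*y.
Integrating over R: integral_0^1 integral_0^1 (2*x - 2*y) dx dy = 0.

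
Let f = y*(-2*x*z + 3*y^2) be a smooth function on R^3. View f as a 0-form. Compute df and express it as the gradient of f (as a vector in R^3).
df = (-2*y*z) dx + (-2*x*z + 9*y^2) dy + (-2*x*y) dz; grad f = (-2*y*z, -2*x*z + 9*y^2, -2*x*y)

For a 0-form f, d f = (∂f/∂x) dx + (∂f/∂y) dy + (∂f/∂z) dz. The components of the vector representation are exactly the entries of grad f in Cartesian coordinates:
  ∂f/∂x = -2*y*z
  ∂f/∂y = -2*x*z + 9*y^2
  ∂f/∂z = -2*x*y.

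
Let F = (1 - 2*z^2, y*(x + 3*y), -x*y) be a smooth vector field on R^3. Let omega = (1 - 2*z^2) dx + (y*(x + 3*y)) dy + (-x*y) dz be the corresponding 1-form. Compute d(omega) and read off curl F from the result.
d(omega) = (-x) dy ∧ dz + (y - 4*z) dz ∧ dx + (y) dx ∧ dy; curl F = (-x, y - 4*z, y)

d omega = sum_{i<j} (∂f_j/∂x_i - ∂f_i/∂x_j) dx_i ∧ dx_j. Under the identification (dy ∧ dz, dz ∧ dx, dx ∧ dy) ↔ (e_x, e_y, e_z), the coefficients are exactly the components of curl F. Compute:
  ∂R/∂y - ∂Q/∂z = (-x) - (0) = -x
  ∂P/∂z - ∂R/∂x = (-4*z) - (-y) = y - 4*z
  ∂Q/∂x - ∂P/∂y = (y) - (0) = y.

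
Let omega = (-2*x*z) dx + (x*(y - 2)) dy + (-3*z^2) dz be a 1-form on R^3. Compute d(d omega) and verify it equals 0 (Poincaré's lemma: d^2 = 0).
d(d omega) = 0

Step 1: d omega = sum_{i<j} (∂f_j/∂x_i - ∂f_i/∂x_j) dx_i ∧ dx_j:
  coeff of dx ∧ dy: y - 2
  coeff of dx ∧ dz: 2*x
  coeff of dy ∧ dz: 0
Step 2: Apply d again to each 2-form coefficient. The only possible 3-form in R^3 is dx ∧ dy ∧ dz, with coefficient
  ∂(coeff of dy∧dz)/∂x - ∂(coeff of dx∧dz)/∂y + ∂(coeff of dx∧dy)/∂z
  = ∂/∂x (0) - ∂/∂y (2*x) + ∂/∂z (y - 2).
Each of these terms simplifies to sums of mixed partials that cancel in pairs. The result is 0 (by equality of mixed partials for smooth functions — Schwarz / Clairaut).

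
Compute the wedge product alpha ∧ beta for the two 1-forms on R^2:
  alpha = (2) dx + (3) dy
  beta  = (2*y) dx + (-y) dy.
alpha ∧ beta = (-8*y) dx ∧ dy

Distribute the wedge, using dx_i ∧ dx_j = -dx_j ∧ dx_i and dx_i ∧ dx_i = 0. For each pair (i, j) with i < j, the coefficient of dx_i ∧ dx_j in alpha ∧ beta is (alpha_i * beta_j - alpha_j * beta_i). Collecting: alpha ∧ beta = (-8*y) dx ∧ dy.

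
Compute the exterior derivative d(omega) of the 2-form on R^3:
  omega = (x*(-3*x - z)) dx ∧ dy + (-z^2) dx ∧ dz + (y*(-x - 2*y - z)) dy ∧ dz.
d(omega) = (-x - y) dx ∧ dy ∧ dz

For a 2-form omega = sum_{i<j} g_{ij} dx_i ∧ dx_j, the exterior derivative is
  d(omega) = sum_{i<j} d(g_{ij}) ∧ dx_i ∧ dx_j = sum_{i<j, k} (∂g_{ij}/∂x_k) dx_k ∧ dx_i ∧ dx_j.
Expand each term, using dx_k ∧ dx_i ∧ dx_j = sgn(permutation) dx_{(a)} ∧ dx_{(b)} ∧ dx_{(c)} with (a < b < c) sorted:
  d(x*(-3*x - z)) includes (∂/∂z)(x*(-3*x - z)) dz = (-x) dz, which multiplied by dx ∧ dy gives (-x) dx ∧ dy ∧ dz
  d(y*(-x - 2*y - z)) includes (∂/∂x)(y*(-x - 2*y - z)) dx = (-y) dx, which multiplied by dy ∧ dz gives (-y) dx ∧ dy ∧ dz
Collecting like 3-forms: d(omega) = (-x - y) dx ∧ dy ∧ dz.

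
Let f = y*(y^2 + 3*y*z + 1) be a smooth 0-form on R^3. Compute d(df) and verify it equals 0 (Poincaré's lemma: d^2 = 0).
d(df) = 0

Step 1: df = sum_i (∂f/∂x_i) dx_i = (0) dx + (3*y^2 + 6*y*z + 1) dy + (3*y^2) dz.
Step 2: Apply d again. Using the 1-form formula, the coefficient of dx ∧ dy in d(df) is ∂^2 f/∂x ∂y - ∂^2 f/∂y ∂x = (0) - (0) = 0 (equality of mixed partials for smooth f).
Similarly for dx ∧ dz and dy ∧ dz — all coefficients vanish. So d(df) = 0.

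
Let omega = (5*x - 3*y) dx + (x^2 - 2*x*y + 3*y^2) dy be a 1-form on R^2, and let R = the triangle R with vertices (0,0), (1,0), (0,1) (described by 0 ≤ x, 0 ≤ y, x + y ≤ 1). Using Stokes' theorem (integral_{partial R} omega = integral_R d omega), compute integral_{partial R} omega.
integral_(partial R) omega = 3/2

Stokes: integral_partial_R omega = integral_R d omega with d omega = (∂Q/∂x - ∂P/∂y) dx ∧ dy.
  ∂Q/∂x = 2*x - 2*y
  ∂P/∂y = -3
  integrand = ∂Q/∂x - ∂P/∂y = 2*x - 2*y + 3.
Integrating over R: integral_0^1 integral_0^{1-x} (2*x - 2*y + 3) dy dx = 3/2.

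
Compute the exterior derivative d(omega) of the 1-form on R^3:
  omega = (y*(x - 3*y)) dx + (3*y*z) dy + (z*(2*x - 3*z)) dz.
d(omega) = (-x + 6*y) dx ∧ dy + (2*z) dx ∧ dz + (-3*y) dy ∧ dz

For a 1-form omega = sum_i f_i dx_i, the exterior derivative is
  d(omega) = sum_{i < j} (∂f_j/∂x_i - ∂f_i/∂x_j) dx_i ∧ dx_j.
  coefficient of dx ∧ dy: ∂f_2/∂x - ∂f_1/∂y = ∂(3*y*z)/∂x - ∂(y*(x - 3*y))/∂y = -x + 6*y
  coefficient of dx ∧ dz: ∂f_3/∂x - ∂f_1/∂z = ∂(z*(2*x - 3*z))/∂x - ∂(y*(x - 3*y))/∂z = 2*z
  coefficient of dy ∧ dz: ∂f_3/∂y - ∂f_2/∂z = ∂(z*(2*x - 3*z))/∂y - ∂(3*y*z)/∂z = -3*y
Assembling: d(omega) = (-x + 6*y) dx ∧ dy + (2*z) dx ∧ dz + (-3*y) dy ∧ dz.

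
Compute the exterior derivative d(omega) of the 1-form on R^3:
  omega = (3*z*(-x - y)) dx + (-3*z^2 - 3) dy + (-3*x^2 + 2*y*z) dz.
d(omega) = (3*z) dx ∧ dy + (-3*x + 3*y) dx ∧ dz + (8*z) dy ∧ dz

For a 1-form omega = sum_i f_i dx_i, the exterior derivative is
  d(omega) = sum_{i < j} (∂f_j/∂x_i - ∂f_i/∂x_j) dx_i ∧ dx_j.
  coefficient of dx ∧ dy: ∂f_2/∂x - ∂f_1/∂y = ∂(-3*z^2 - 3)/∂x - ∂(3*z*(-x - y))/∂y = 3*z
  coefficient of dx ∧ dz: ∂f_3/∂x - ∂f_1/∂z = ∂(-3*x^2 + 2*y*z)/∂x - ∂(3*z*(-x - y))/∂z = -3*x + 3*y
  coefficient of dy ∧ dz: ∂f_3/∂y - ∂f_2/∂z = ∂(-3*x^2 + 2*y*z)/∂y - ∂(-3*z^2 - 3)/∂z = 8*z
Assembling: d(omega) = (3*z) dx ∧ dy + (-3*x + 3*y) dx ∧ dz + (8*z) dy ∧ dz.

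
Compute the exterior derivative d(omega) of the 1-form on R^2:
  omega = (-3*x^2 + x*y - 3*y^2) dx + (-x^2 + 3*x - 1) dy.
d(omega) = (-3*x + 6*y + 3) dx ∧ dy

For a 1-form omega = sum_i f_i dx_i, the exterior derivative is
  d(omega) = sum_{i < j} (∂f_j/∂x_i - ∂f_i/∂x_j) dx_i ∧ dx_j.
  coefficient of dx ∧ dy: ∂f_2/∂x - ∂f_1/∂y = ∂(-x^2 + 3*x - 1)/∂x - ∂(-3*x^2 + x*y - 3*y^2)/∂y = -3*x + 6*y + 3
Assembling: d(omega) = (-3*x + 6*y + 3) dx ∧ dy.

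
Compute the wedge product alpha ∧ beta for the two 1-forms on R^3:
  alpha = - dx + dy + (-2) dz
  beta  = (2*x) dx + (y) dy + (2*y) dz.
alpha ∧ beta = (-2*x - y) dx ∧ dy + (4*x - 2*y) dx ∧ dz + (4*y) dy ∧ dz

Distribute the wedge, using dx_i ∧ dx_j = -dx_j ∧ dx_i and dx_i ∧ dx_i = 0. For each pair (i, j) with i < j, the coefficient of dx_i ∧ dx_j in alpha ∧ beta is (alpha_i * beta_j - alpha_j * beta_i). Collecting: alpha ∧ beta = (-2*x - y) dx ∧ dy + (4*x - 2*y) dx ∧ dz + (4*y) dy ∧ dz.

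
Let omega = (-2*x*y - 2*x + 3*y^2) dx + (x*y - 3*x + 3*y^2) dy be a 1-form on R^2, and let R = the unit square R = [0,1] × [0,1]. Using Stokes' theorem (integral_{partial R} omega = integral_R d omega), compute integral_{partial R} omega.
integral_(partial R) omega = -9/2

Stokes: integral_partial_R omega = integral_R d omega with d omega = (∂Q/∂x - ∂P/∂y) dx ∧ dy.
  ∂Q/∂x = y - 3
  ∂P/∂y = -2*x + 6*y
  integrand = ∂Q/∂x - ∂P/∂y = 2*x - 5*y - 3.
Integrating over R: integral_0^1 integral_0^1 (2*x - 5*y - 3) dx dy = -9/2.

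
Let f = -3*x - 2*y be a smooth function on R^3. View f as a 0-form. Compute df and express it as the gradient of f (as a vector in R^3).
df = (-3) dx + (-2) dy + (0) dz; grad f = (-3, -2, 0)

For a 0-form f, d f = (∂f/∂x) dx + (∂f/∂y) dy + (∂f/∂z) dz. The components of the vector representation are exactly the entries of grad f in Cartesian coordinates:
  ∂f/∂x = -3
  ∂f/∂y = -2
  ∂f/∂z = 0.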